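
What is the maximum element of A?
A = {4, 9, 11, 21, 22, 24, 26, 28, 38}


Set A = {4, 9, 11, 21, 22, 24, 26, 28, 38}
Elements in ascending order: 4, 9, 11, 21, 22, 24, 26, 28, 38
The largest element is 38.

38


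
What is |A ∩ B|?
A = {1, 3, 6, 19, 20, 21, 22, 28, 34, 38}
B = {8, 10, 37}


Set A = {1, 3, 6, 19, 20, 21, 22, 28, 34, 38}
Set B = {8, 10, 37}
A ∩ B = {}
|A ∩ B| = 0

0


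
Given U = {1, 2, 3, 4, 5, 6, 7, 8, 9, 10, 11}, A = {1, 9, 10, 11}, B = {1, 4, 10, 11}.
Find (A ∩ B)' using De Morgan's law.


U = {1, 2, 3, 4, 5, 6, 7, 8, 9, 10, 11}
A = {1, 9, 10, 11}, B = {1, 4, 10, 11}
A ∩ B = {1, 10, 11}
(A ∩ B)' = U \ (A ∩ B) = {2, 3, 4, 5, 6, 7, 8, 9}
Verification via A' ∪ B': A' = {2, 3, 4, 5, 6, 7, 8}, B' = {2, 3, 5, 6, 7, 8, 9}
A' ∪ B' = {2, 3, 4, 5, 6, 7, 8, 9} ✓

{2, 3, 4, 5, 6, 7, 8, 9}


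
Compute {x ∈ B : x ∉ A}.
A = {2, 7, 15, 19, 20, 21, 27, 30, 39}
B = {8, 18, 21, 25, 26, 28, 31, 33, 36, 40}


Set A = {2, 7, 15, 19, 20, 21, 27, 30, 39}
Set B = {8, 18, 21, 25, 26, 28, 31, 33, 36, 40}
Check each element of B against A:
8 ∉ A (include), 18 ∉ A (include), 21 ∈ A, 25 ∉ A (include), 26 ∉ A (include), 28 ∉ A (include), 31 ∉ A (include), 33 ∉ A (include), 36 ∉ A (include), 40 ∉ A (include)
Elements of B not in A: {8, 18, 25, 26, 28, 31, 33, 36, 40}

{8, 18, 25, 26, 28, 31, 33, 36, 40}


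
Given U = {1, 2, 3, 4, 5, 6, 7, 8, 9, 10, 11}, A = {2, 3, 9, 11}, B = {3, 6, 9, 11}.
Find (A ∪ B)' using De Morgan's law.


U = {1, 2, 3, 4, 5, 6, 7, 8, 9, 10, 11}
A = {2, 3, 9, 11}, B = {3, 6, 9, 11}
A ∪ B = {2, 3, 6, 9, 11}
(A ∪ B)' = U \ (A ∪ B) = {1, 4, 5, 7, 8, 10}
Verification via A' ∩ B': A' = {1, 4, 5, 6, 7, 8, 10}, B' = {1, 2, 4, 5, 7, 8, 10}
A' ∩ B' = {1, 4, 5, 7, 8, 10} ✓

{1, 4, 5, 7, 8, 10}


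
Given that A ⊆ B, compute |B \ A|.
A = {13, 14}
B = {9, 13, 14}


Set A = {13, 14}, |A| = 2
Set B = {9, 13, 14}, |B| = 3
Since A ⊆ B: B \ A = {9}
|B| - |A| = 3 - 2 = 1

1


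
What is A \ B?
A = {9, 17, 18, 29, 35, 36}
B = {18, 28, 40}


Set A = {9, 17, 18, 29, 35, 36}
Set B = {18, 28, 40}
A \ B includes elements in A that are not in B.
Check each element of A:
9 (not in B, keep), 17 (not in B, keep), 18 (in B, remove), 29 (not in B, keep), 35 (not in B, keep), 36 (not in B, keep)
A \ B = {9, 17, 29, 35, 36}

{9, 17, 29, 35, 36}


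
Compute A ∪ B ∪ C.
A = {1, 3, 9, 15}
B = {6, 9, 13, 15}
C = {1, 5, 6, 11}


Set A = {1, 3, 9, 15}
Set B = {6, 9, 13, 15}
Set C = {1, 5, 6, 11}
First, A ∪ B = {1, 3, 6, 9, 13, 15}
Then, (A ∪ B) ∪ C = {1, 3, 5, 6, 9, 11, 13, 15}

{1, 3, 5, 6, 9, 11, 13, 15}


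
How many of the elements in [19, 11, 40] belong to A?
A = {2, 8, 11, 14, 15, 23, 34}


Set A = {2, 8, 11, 14, 15, 23, 34}
Candidates: [19, 11, 40]
Check each candidate:
19 ∉ A, 11 ∈ A, 40 ∉ A
Count of candidates in A: 1

1


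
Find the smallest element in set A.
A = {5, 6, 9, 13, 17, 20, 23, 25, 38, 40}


Set A = {5, 6, 9, 13, 17, 20, 23, 25, 38, 40}
Elements in ascending order: 5, 6, 9, 13, 17, 20, 23, 25, 38, 40
The smallest element is 5.

5


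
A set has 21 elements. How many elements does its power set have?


The set has 21 elements.
The power set contains all possible subsets.
|P(A)| = 2^|A| = 2^21 = 2097152

2097152


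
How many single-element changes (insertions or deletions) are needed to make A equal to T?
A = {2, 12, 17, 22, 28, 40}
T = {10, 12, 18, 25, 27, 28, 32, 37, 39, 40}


Set A = {2, 12, 17, 22, 28, 40}
Set T = {10, 12, 18, 25, 27, 28, 32, 37, 39, 40}
Elements to remove from A (in A, not in T): {2, 17, 22} → 3 removals
Elements to add to A (in T, not in A): {10, 18, 25, 27, 32, 37, 39} → 7 additions
Total edits = 3 + 7 = 10

10


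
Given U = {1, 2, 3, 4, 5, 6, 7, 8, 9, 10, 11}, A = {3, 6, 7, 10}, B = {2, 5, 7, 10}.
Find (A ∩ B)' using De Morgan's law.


U = {1, 2, 3, 4, 5, 6, 7, 8, 9, 10, 11}
A = {3, 6, 7, 10}, B = {2, 5, 7, 10}
A ∩ B = {7, 10}
(A ∩ B)' = U \ (A ∩ B) = {1, 2, 3, 4, 5, 6, 8, 9, 11}
Verification via A' ∪ B': A' = {1, 2, 4, 5, 8, 9, 11}, B' = {1, 3, 4, 6, 8, 9, 11}
A' ∪ B' = {1, 2, 3, 4, 5, 6, 8, 9, 11} ✓

{1, 2, 3, 4, 5, 6, 8, 9, 11}


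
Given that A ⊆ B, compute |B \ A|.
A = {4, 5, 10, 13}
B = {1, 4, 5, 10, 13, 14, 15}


Set A = {4, 5, 10, 13}, |A| = 4
Set B = {1, 4, 5, 10, 13, 14, 15}, |B| = 7
Since A ⊆ B: B \ A = {1, 14, 15}
|B| - |A| = 7 - 4 = 3

3


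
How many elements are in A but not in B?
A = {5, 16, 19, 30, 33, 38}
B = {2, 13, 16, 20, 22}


Set A = {5, 16, 19, 30, 33, 38}
Set B = {2, 13, 16, 20, 22}
A \ B = {5, 19, 30, 33, 38}
|A \ B| = 5

5


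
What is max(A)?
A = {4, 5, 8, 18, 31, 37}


Set A = {4, 5, 8, 18, 31, 37}
Elements in ascending order: 4, 5, 8, 18, 31, 37
The largest element is 37.

37


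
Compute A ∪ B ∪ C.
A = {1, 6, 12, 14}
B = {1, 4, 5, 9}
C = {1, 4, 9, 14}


Set A = {1, 6, 12, 14}
Set B = {1, 4, 5, 9}
Set C = {1, 4, 9, 14}
First, A ∪ B = {1, 4, 5, 6, 9, 12, 14}
Then, (A ∪ B) ∪ C = {1, 4, 5, 6, 9, 12, 14}

{1, 4, 5, 6, 9, 12, 14}


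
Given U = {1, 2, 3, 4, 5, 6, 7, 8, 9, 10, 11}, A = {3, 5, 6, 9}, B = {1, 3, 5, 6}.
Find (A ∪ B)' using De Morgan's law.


U = {1, 2, 3, 4, 5, 6, 7, 8, 9, 10, 11}
A = {3, 5, 6, 9}, B = {1, 3, 5, 6}
A ∪ B = {1, 3, 5, 6, 9}
(A ∪ B)' = U \ (A ∪ B) = {2, 4, 7, 8, 10, 11}
Verification via A' ∩ B': A' = {1, 2, 4, 7, 8, 10, 11}, B' = {2, 4, 7, 8, 9, 10, 11}
A' ∩ B' = {2, 4, 7, 8, 10, 11} ✓

{2, 4, 7, 8, 10, 11}


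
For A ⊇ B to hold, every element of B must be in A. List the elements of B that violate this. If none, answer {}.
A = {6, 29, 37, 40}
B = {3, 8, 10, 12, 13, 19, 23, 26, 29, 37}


Set A = {6, 29, 37, 40}
Set B = {3, 8, 10, 12, 13, 19, 23, 26, 29, 37}
Check each element of B against A:
3 ∉ A (include), 8 ∉ A (include), 10 ∉ A (include), 12 ∉ A (include), 13 ∉ A (include), 19 ∉ A (include), 23 ∉ A (include), 26 ∉ A (include), 29 ∈ A, 37 ∈ A
Elements of B not in A: {3, 8, 10, 12, 13, 19, 23, 26}

{3, 8, 10, 12, 13, 19, 23, 26}


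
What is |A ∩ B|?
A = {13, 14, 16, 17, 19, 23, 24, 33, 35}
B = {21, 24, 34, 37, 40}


Set A = {13, 14, 16, 17, 19, 23, 24, 33, 35}
Set B = {21, 24, 34, 37, 40}
A ∩ B = {24}
|A ∩ B| = 1

1


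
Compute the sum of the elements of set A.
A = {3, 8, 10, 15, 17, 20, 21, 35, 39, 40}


Set A = {3, 8, 10, 15, 17, 20, 21, 35, 39, 40}
Sum = 3 + 8 + 10 + 15 + 17 + 20 + 21 + 35 + 39 + 40 = 208

208


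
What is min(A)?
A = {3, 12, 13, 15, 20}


Set A = {3, 12, 13, 15, 20}
Elements in ascending order: 3, 12, 13, 15, 20
The smallest element is 3.

3


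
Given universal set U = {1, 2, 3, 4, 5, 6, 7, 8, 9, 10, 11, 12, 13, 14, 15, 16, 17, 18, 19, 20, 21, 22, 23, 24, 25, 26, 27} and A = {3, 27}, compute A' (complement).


Universal set U = {1, 2, 3, 4, 5, 6, 7, 8, 9, 10, 11, 12, 13, 14, 15, 16, 17, 18, 19, 20, 21, 22, 23, 24, 25, 26, 27}
Set A = {3, 27}
A' = U \ A = elements in U but not in A
Checking each element of U:
1 (not in A, include), 2 (not in A, include), 3 (in A, exclude), 4 (not in A, include), 5 (not in A, include), 6 (not in A, include), 7 (not in A, include), 8 (not in A, include), 9 (not in A, include), 10 (not in A, include), 11 (not in A, include), 12 (not in A, include), 13 (not in A, include), 14 (not in A, include), 15 (not in A, include), 16 (not in A, include), 17 (not in A, include), 18 (not in A, include), 19 (not in A, include), 20 (not in A, include), 21 (not in A, include), 22 (not in A, include), 23 (not in A, include), 24 (not in A, include), 25 (not in A, include), 26 (not in A, include), 27 (in A, exclude)
A' = {1, 2, 4, 5, 6, 7, 8, 9, 10, 11, 12, 13, 14, 15, 16, 17, 18, 19, 20, 21, 22, 23, 24, 25, 26}

{1, 2, 4, 5, 6, 7, 8, 9, 10, 11, 12, 13, 14, 15, 16, 17, 18, 19, 20, 21, 22, 23, 24, 25, 26}


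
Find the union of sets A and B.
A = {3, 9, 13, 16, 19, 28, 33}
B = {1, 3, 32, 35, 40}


Set A = {3, 9, 13, 16, 19, 28, 33}
Set B = {1, 3, 32, 35, 40}
A ∪ B includes all elements in either set.
Elements from A: {3, 9, 13, 16, 19, 28, 33}
Elements from B not already included: {1, 32, 35, 40}
A ∪ B = {1, 3, 9, 13, 16, 19, 28, 32, 33, 35, 40}

{1, 3, 9, 13, 16, 19, 28, 32, 33, 35, 40}


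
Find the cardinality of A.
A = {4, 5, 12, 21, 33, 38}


Set A = {4, 5, 12, 21, 33, 38}
Listing elements: 4, 5, 12, 21, 33, 38
Counting: 6 elements
|A| = 6

6


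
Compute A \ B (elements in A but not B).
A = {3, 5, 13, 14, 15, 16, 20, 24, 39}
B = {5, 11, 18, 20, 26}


Set A = {3, 5, 13, 14, 15, 16, 20, 24, 39}
Set B = {5, 11, 18, 20, 26}
A \ B includes elements in A that are not in B.
Check each element of A:
3 (not in B, keep), 5 (in B, remove), 13 (not in B, keep), 14 (not in B, keep), 15 (not in B, keep), 16 (not in B, keep), 20 (in B, remove), 24 (not in B, keep), 39 (not in B, keep)
A \ B = {3, 13, 14, 15, 16, 24, 39}

{3, 13, 14, 15, 16, 24, 39}


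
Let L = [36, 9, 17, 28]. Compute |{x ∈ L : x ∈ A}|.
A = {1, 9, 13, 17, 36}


Set A = {1, 9, 13, 17, 36}
Candidates: [36, 9, 17, 28]
Check each candidate:
36 ∈ A, 9 ∈ A, 17 ∈ A, 28 ∉ A
Count of candidates in A: 3

3


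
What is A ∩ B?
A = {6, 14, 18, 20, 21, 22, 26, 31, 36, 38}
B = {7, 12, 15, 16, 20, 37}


Set A = {6, 14, 18, 20, 21, 22, 26, 31, 36, 38}
Set B = {7, 12, 15, 16, 20, 37}
A ∩ B includes only elements in both sets.
Check each element of A against B:
6 ✗, 14 ✗, 18 ✗, 20 ✓, 21 ✗, 22 ✗, 26 ✗, 31 ✗, 36 ✗, 38 ✗
A ∩ B = {20}

{20}


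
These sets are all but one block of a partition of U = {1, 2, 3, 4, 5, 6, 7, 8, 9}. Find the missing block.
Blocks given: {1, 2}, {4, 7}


U = {1, 2, 3, 4, 5, 6, 7, 8, 9}
Shown blocks: {1, 2}, {4, 7}
A partition's blocks are pairwise disjoint and cover U, so the missing block = U \ (union of shown blocks).
Union of shown blocks: {1, 2, 4, 7}
Missing block = U \ (union) = {3, 5, 6, 8, 9}

{3, 5, 6, 8, 9}


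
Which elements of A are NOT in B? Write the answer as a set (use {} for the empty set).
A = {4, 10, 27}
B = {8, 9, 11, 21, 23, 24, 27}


Set A = {4, 10, 27}
Set B = {8, 9, 11, 21, 23, 24, 27}
Check each element of A against B:
4 ∉ B (include), 10 ∉ B (include), 27 ∈ B
Elements of A not in B: {4, 10}

{4, 10}


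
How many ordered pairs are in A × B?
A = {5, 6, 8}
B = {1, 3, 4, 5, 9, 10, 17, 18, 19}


Set A = {5, 6, 8} has 3 elements.
Set B = {1, 3, 4, 5, 9, 10, 17, 18, 19} has 9 elements.
|A × B| = |A| × |B| = 3 × 9 = 27

27


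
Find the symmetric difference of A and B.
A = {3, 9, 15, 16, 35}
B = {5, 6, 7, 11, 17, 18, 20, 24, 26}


Set A = {3, 9, 15, 16, 35}
Set B = {5, 6, 7, 11, 17, 18, 20, 24, 26}
A △ B = (A \ B) ∪ (B \ A)
Elements in A but not B: {3, 9, 15, 16, 35}
Elements in B but not A: {5, 6, 7, 11, 17, 18, 20, 24, 26}
A △ B = {3, 5, 6, 7, 9, 11, 15, 16, 17, 18, 20, 24, 26, 35}

{3, 5, 6, 7, 9, 11, 15, 16, 17, 18, 20, 24, 26, 35}


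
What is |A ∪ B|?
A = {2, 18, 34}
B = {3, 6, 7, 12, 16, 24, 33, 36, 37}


Set A = {2, 18, 34}, |A| = 3
Set B = {3, 6, 7, 12, 16, 24, 33, 36, 37}, |B| = 9
A ∩ B = {}, |A ∩ B| = 0
|A ∪ B| = |A| + |B| - |A ∩ B| = 3 + 9 - 0 = 12

12


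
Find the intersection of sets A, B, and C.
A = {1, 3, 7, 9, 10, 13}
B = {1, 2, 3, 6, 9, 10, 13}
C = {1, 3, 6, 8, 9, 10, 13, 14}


Set A = {1, 3, 7, 9, 10, 13}
Set B = {1, 2, 3, 6, 9, 10, 13}
Set C = {1, 3, 6, 8, 9, 10, 13, 14}
First, A ∩ B = {1, 3, 9, 10, 13}
Then, (A ∩ B) ∩ C = {1, 3, 9, 10, 13}

{1, 3, 9, 10, 13}


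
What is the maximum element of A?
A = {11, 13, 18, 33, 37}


Set A = {11, 13, 18, 33, 37}
Elements in ascending order: 11, 13, 18, 33, 37
The largest element is 37.

37


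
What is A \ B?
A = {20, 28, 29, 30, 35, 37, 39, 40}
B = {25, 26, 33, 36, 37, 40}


Set A = {20, 28, 29, 30, 35, 37, 39, 40}
Set B = {25, 26, 33, 36, 37, 40}
A \ B includes elements in A that are not in B.
Check each element of A:
20 (not in B, keep), 28 (not in B, keep), 29 (not in B, keep), 30 (not in B, keep), 35 (not in B, keep), 37 (in B, remove), 39 (not in B, keep), 40 (in B, remove)
A \ B = {20, 28, 29, 30, 35, 39}

{20, 28, 29, 30, 35, 39}


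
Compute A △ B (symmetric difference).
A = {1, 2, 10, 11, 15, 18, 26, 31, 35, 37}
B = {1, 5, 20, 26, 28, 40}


Set A = {1, 2, 10, 11, 15, 18, 26, 31, 35, 37}
Set B = {1, 5, 20, 26, 28, 40}
A △ B = (A \ B) ∪ (B \ A)
Elements in A but not B: {2, 10, 11, 15, 18, 31, 35, 37}
Elements in B but not A: {5, 20, 28, 40}
A △ B = {2, 5, 10, 11, 15, 18, 20, 28, 31, 35, 37, 40}

{2, 5, 10, 11, 15, 18, 20, 28, 31, 35, 37, 40}


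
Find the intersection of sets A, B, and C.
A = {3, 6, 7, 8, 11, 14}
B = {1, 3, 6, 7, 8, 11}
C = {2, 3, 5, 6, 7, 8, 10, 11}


Set A = {3, 6, 7, 8, 11, 14}
Set B = {1, 3, 6, 7, 8, 11}
Set C = {2, 3, 5, 6, 7, 8, 10, 11}
First, A ∩ B = {3, 6, 7, 8, 11}
Then, (A ∩ B) ∩ C = {3, 6, 7, 8, 11}

{3, 6, 7, 8, 11}


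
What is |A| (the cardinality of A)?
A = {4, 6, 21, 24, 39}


Set A = {4, 6, 21, 24, 39}
Listing elements: 4, 6, 21, 24, 39
Counting: 5 elements
|A| = 5

5


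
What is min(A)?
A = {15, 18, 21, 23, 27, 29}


Set A = {15, 18, 21, 23, 27, 29}
Elements in ascending order: 15, 18, 21, 23, 27, 29
The smallest element is 15.

15


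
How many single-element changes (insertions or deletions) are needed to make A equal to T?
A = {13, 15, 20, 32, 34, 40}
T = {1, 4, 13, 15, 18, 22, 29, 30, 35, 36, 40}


Set A = {13, 15, 20, 32, 34, 40}
Set T = {1, 4, 13, 15, 18, 22, 29, 30, 35, 36, 40}
Elements to remove from A (in A, not in T): {20, 32, 34} → 3 removals
Elements to add to A (in T, not in A): {1, 4, 18, 22, 29, 30, 35, 36} → 8 additions
Total edits = 3 + 8 = 11

11


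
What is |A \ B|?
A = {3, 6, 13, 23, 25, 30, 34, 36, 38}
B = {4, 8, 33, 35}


Set A = {3, 6, 13, 23, 25, 30, 34, 36, 38}
Set B = {4, 8, 33, 35}
A \ B = {3, 6, 13, 23, 25, 30, 34, 36, 38}
|A \ B| = 9

9


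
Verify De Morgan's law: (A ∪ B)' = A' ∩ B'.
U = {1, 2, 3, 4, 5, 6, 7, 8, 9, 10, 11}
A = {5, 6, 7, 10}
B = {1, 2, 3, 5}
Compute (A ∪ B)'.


U = {1, 2, 3, 4, 5, 6, 7, 8, 9, 10, 11}
A = {5, 6, 7, 10}, B = {1, 2, 3, 5}
A ∪ B = {1, 2, 3, 5, 6, 7, 10}
(A ∪ B)' = U \ (A ∪ B) = {4, 8, 9, 11}
Verification via A' ∩ B': A' = {1, 2, 3, 4, 8, 9, 11}, B' = {4, 6, 7, 8, 9, 10, 11}
A' ∩ B' = {4, 8, 9, 11} ✓

{4, 8, 9, 11}


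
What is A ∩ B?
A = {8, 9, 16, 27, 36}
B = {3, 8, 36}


Set A = {8, 9, 16, 27, 36}
Set B = {3, 8, 36}
A ∩ B includes only elements in both sets.
Check each element of A against B:
8 ✓, 9 ✗, 16 ✗, 27 ✗, 36 ✓
A ∩ B = {8, 36}

{8, 36}


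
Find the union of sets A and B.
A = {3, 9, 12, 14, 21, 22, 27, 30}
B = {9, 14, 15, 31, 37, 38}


Set A = {3, 9, 12, 14, 21, 22, 27, 30}
Set B = {9, 14, 15, 31, 37, 38}
A ∪ B includes all elements in either set.
Elements from A: {3, 9, 12, 14, 21, 22, 27, 30}
Elements from B not already included: {15, 31, 37, 38}
A ∪ B = {3, 9, 12, 14, 15, 21, 22, 27, 30, 31, 37, 38}

{3, 9, 12, 14, 15, 21, 22, 27, 30, 31, 37, 38}


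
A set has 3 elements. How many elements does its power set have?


The set has 3 elements.
The power set contains all possible subsets.
|P(A)| = 2^|A| = 2^3 = 8

8


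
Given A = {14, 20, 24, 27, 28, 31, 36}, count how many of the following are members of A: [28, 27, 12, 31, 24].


Set A = {14, 20, 24, 27, 28, 31, 36}
Candidates: [28, 27, 12, 31, 24]
Check each candidate:
28 ∈ A, 27 ∈ A, 12 ∉ A, 31 ∈ A, 24 ∈ A
Count of candidates in A: 4

4


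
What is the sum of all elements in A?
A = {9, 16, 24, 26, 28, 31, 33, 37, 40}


Set A = {9, 16, 24, 26, 28, 31, 33, 37, 40}
Sum = 9 + 16 + 24 + 26 + 28 + 31 + 33 + 37 + 40 = 244

244


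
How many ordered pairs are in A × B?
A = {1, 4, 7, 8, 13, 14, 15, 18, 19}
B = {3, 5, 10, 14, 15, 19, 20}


Set A = {1, 4, 7, 8, 13, 14, 15, 18, 19} has 9 elements.
Set B = {3, 5, 10, 14, 15, 19, 20} has 7 elements.
|A × B| = |A| × |B| = 9 × 7 = 63

63


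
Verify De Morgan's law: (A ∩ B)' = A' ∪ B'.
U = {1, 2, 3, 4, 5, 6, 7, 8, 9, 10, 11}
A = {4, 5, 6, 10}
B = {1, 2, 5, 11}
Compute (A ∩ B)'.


U = {1, 2, 3, 4, 5, 6, 7, 8, 9, 10, 11}
A = {4, 5, 6, 10}, B = {1, 2, 5, 11}
A ∩ B = {5}
(A ∩ B)' = U \ (A ∩ B) = {1, 2, 3, 4, 6, 7, 8, 9, 10, 11}
Verification via A' ∪ B': A' = {1, 2, 3, 7, 8, 9, 11}, B' = {3, 4, 6, 7, 8, 9, 10}
A' ∪ B' = {1, 2, 3, 4, 6, 7, 8, 9, 10, 11} ✓

{1, 2, 3, 4, 6, 7, 8, 9, 10, 11}


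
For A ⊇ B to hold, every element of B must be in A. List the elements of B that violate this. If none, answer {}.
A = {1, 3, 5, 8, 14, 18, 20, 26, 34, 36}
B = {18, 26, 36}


Set A = {1, 3, 5, 8, 14, 18, 20, 26, 34, 36}
Set B = {18, 26, 36}
Check each element of B against A:
18 ∈ A, 26 ∈ A, 36 ∈ A
Elements of B not in A: {}

{}


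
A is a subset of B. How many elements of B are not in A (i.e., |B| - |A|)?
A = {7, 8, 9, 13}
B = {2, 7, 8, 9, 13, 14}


Set A = {7, 8, 9, 13}, |A| = 4
Set B = {2, 7, 8, 9, 13, 14}, |B| = 6
Since A ⊆ B: B \ A = {2, 14}
|B| - |A| = 6 - 4 = 2

2


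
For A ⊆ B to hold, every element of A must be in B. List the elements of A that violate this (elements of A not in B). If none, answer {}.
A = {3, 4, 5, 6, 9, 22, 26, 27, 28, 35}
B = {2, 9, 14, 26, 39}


Set A = {3, 4, 5, 6, 9, 22, 26, 27, 28, 35}
Set B = {2, 9, 14, 26, 39}
Check each element of A against B:
3 ∉ B (include), 4 ∉ B (include), 5 ∉ B (include), 6 ∉ B (include), 9 ∈ B, 22 ∉ B (include), 26 ∈ B, 27 ∉ B (include), 28 ∉ B (include), 35 ∉ B (include)
Elements of A not in B: {3, 4, 5, 6, 22, 27, 28, 35}

{3, 4, 5, 6, 22, 27, 28, 35}


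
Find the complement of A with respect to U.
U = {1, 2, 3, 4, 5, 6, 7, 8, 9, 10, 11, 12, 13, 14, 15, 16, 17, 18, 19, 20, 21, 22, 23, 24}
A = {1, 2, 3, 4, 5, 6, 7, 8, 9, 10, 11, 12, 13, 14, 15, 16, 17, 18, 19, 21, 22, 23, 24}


Universal set U = {1, 2, 3, 4, 5, 6, 7, 8, 9, 10, 11, 12, 13, 14, 15, 16, 17, 18, 19, 20, 21, 22, 23, 24}
Set A = {1, 2, 3, 4, 5, 6, 7, 8, 9, 10, 11, 12, 13, 14, 15, 16, 17, 18, 19, 21, 22, 23, 24}
A' = U \ A = elements in U but not in A
Checking each element of U:
1 (in A, exclude), 2 (in A, exclude), 3 (in A, exclude), 4 (in A, exclude), 5 (in A, exclude), 6 (in A, exclude), 7 (in A, exclude), 8 (in A, exclude), 9 (in A, exclude), 10 (in A, exclude), 11 (in A, exclude), 12 (in A, exclude), 13 (in A, exclude), 14 (in A, exclude), 15 (in A, exclude), 16 (in A, exclude), 17 (in A, exclude), 18 (in A, exclude), 19 (in A, exclude), 20 (not in A, include), 21 (in A, exclude), 22 (in A, exclude), 23 (in A, exclude), 24 (in A, exclude)
A' = {20}

{20}


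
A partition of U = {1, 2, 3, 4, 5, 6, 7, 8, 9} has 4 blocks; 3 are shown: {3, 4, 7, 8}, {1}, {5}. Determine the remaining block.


U = {1, 2, 3, 4, 5, 6, 7, 8, 9}
Shown blocks: {3, 4, 7, 8}, {1}, {5}
A partition's blocks are pairwise disjoint and cover U, so the missing block = U \ (union of shown blocks).
Union of shown blocks: {1, 3, 4, 5, 7, 8}
Missing block = U \ (union) = {2, 6, 9}

{2, 6, 9}


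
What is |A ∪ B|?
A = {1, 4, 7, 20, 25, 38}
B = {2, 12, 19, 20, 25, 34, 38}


Set A = {1, 4, 7, 20, 25, 38}, |A| = 6
Set B = {2, 12, 19, 20, 25, 34, 38}, |B| = 7
A ∩ B = {20, 25, 38}, |A ∩ B| = 3
|A ∪ B| = |A| + |B| - |A ∩ B| = 6 + 7 - 3 = 10

10


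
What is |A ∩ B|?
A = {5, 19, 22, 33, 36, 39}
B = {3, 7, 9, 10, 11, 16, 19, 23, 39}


Set A = {5, 19, 22, 33, 36, 39}
Set B = {3, 7, 9, 10, 11, 16, 19, 23, 39}
A ∩ B = {19, 39}
|A ∩ B| = 2

2


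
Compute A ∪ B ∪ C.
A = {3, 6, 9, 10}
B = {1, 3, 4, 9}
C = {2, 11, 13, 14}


Set A = {3, 6, 9, 10}
Set B = {1, 3, 4, 9}
Set C = {2, 11, 13, 14}
First, A ∪ B = {1, 3, 4, 6, 9, 10}
Then, (A ∪ B) ∪ C = {1, 2, 3, 4, 6, 9, 10, 11, 13, 14}

{1, 2, 3, 4, 6, 9, 10, 11, 13, 14}


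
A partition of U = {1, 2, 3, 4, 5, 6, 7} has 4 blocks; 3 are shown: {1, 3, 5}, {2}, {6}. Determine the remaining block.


U = {1, 2, 3, 4, 5, 6, 7}
Shown blocks: {1, 3, 5}, {2}, {6}
A partition's blocks are pairwise disjoint and cover U, so the missing block = U \ (union of shown blocks).
Union of shown blocks: {1, 2, 3, 5, 6}
Missing block = U \ (union) = {4, 7}

{4, 7}


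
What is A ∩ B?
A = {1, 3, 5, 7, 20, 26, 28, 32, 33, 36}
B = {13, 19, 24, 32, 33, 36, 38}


Set A = {1, 3, 5, 7, 20, 26, 28, 32, 33, 36}
Set B = {13, 19, 24, 32, 33, 36, 38}
A ∩ B includes only elements in both sets.
Check each element of A against B:
1 ✗, 3 ✗, 5 ✗, 7 ✗, 20 ✗, 26 ✗, 28 ✗, 32 ✓, 33 ✓, 36 ✓
A ∩ B = {32, 33, 36}

{32, 33, 36}


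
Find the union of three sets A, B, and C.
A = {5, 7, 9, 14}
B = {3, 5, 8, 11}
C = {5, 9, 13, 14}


Set A = {5, 7, 9, 14}
Set B = {3, 5, 8, 11}
Set C = {5, 9, 13, 14}
First, A ∪ B = {3, 5, 7, 8, 9, 11, 14}
Then, (A ∪ B) ∪ C = {3, 5, 7, 8, 9, 11, 13, 14}

{3, 5, 7, 8, 9, 11, 13, 14}


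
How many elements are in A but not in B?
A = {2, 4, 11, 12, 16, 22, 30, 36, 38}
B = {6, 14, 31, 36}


Set A = {2, 4, 11, 12, 16, 22, 30, 36, 38}
Set B = {6, 14, 31, 36}
A \ B = {2, 4, 11, 12, 16, 22, 30, 38}
|A \ B| = 8

8


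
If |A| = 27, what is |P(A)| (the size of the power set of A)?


The set has 27 elements.
The power set contains all possible subsets.
|P(A)| = 2^|A| = 2^27 = 134217728

134217728


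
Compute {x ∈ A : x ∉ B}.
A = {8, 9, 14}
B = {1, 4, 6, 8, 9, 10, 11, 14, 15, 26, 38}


Set A = {8, 9, 14}
Set B = {1, 4, 6, 8, 9, 10, 11, 14, 15, 26, 38}
Check each element of A against B:
8 ∈ B, 9 ∈ B, 14 ∈ B
Elements of A not in B: {}

{}


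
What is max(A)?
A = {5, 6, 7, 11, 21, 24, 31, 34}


Set A = {5, 6, 7, 11, 21, 24, 31, 34}
Elements in ascending order: 5, 6, 7, 11, 21, 24, 31, 34
The largest element is 34.

34


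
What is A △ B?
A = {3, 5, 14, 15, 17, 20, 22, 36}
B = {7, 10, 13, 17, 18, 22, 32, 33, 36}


Set A = {3, 5, 14, 15, 17, 20, 22, 36}
Set B = {7, 10, 13, 17, 18, 22, 32, 33, 36}
A △ B = (A \ B) ∪ (B \ A)
Elements in A but not B: {3, 5, 14, 15, 20}
Elements in B but not A: {7, 10, 13, 18, 32, 33}
A △ B = {3, 5, 7, 10, 13, 14, 15, 18, 20, 32, 33}

{3, 5, 7, 10, 13, 14, 15, 18, 20, 32, 33}


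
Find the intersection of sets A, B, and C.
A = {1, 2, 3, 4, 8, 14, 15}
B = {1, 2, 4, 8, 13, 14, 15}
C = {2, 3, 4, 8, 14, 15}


Set A = {1, 2, 3, 4, 8, 14, 15}
Set B = {1, 2, 4, 8, 13, 14, 15}
Set C = {2, 3, 4, 8, 14, 15}
First, A ∩ B = {1, 2, 4, 8, 14, 15}
Then, (A ∩ B) ∩ C = {2, 4, 8, 14, 15}

{2, 4, 8, 14, 15}


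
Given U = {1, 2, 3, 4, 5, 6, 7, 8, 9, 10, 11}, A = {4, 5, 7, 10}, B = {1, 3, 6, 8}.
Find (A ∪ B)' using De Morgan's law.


U = {1, 2, 3, 4, 5, 6, 7, 8, 9, 10, 11}
A = {4, 5, 7, 10}, B = {1, 3, 6, 8}
A ∪ B = {1, 3, 4, 5, 6, 7, 8, 10}
(A ∪ B)' = U \ (A ∪ B) = {2, 9, 11}
Verification via A' ∩ B': A' = {1, 2, 3, 6, 8, 9, 11}, B' = {2, 4, 5, 7, 9, 10, 11}
A' ∩ B' = {2, 9, 11} ✓

{2, 9, 11}


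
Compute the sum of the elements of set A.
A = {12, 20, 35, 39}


Set A = {12, 20, 35, 39}
Sum = 12 + 20 + 35 + 39 = 106

106


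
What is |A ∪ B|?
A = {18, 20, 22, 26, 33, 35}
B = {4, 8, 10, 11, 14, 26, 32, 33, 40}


Set A = {18, 20, 22, 26, 33, 35}, |A| = 6
Set B = {4, 8, 10, 11, 14, 26, 32, 33, 40}, |B| = 9
A ∩ B = {26, 33}, |A ∩ B| = 2
|A ∪ B| = |A| + |B| - |A ∩ B| = 6 + 9 - 2 = 13

13


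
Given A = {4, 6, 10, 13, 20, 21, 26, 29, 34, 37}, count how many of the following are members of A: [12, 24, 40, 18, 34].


Set A = {4, 6, 10, 13, 20, 21, 26, 29, 34, 37}
Candidates: [12, 24, 40, 18, 34]
Check each candidate:
12 ∉ A, 24 ∉ A, 40 ∉ A, 18 ∉ A, 34 ∈ A
Count of candidates in A: 1

1


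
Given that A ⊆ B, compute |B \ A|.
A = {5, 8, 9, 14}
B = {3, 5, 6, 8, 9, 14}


Set A = {5, 8, 9, 14}, |A| = 4
Set B = {3, 5, 6, 8, 9, 14}, |B| = 6
Since A ⊆ B: B \ A = {3, 6}
|B| - |A| = 6 - 4 = 2

2


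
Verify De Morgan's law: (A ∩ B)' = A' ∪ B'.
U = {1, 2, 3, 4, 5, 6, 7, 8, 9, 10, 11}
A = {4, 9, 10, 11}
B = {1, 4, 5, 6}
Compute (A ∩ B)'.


U = {1, 2, 3, 4, 5, 6, 7, 8, 9, 10, 11}
A = {4, 9, 10, 11}, B = {1, 4, 5, 6}
A ∩ B = {4}
(A ∩ B)' = U \ (A ∩ B) = {1, 2, 3, 5, 6, 7, 8, 9, 10, 11}
Verification via A' ∪ B': A' = {1, 2, 3, 5, 6, 7, 8}, B' = {2, 3, 7, 8, 9, 10, 11}
A' ∪ B' = {1, 2, 3, 5, 6, 7, 8, 9, 10, 11} ✓

{1, 2, 3, 5, 6, 7, 8, 9, 10, 11}


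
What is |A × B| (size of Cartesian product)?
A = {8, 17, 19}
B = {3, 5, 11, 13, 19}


Set A = {8, 17, 19} has 3 elements.
Set B = {3, 5, 11, 13, 19} has 5 elements.
|A × B| = |A| × |B| = 3 × 5 = 15

15


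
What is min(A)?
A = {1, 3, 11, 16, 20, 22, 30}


Set A = {1, 3, 11, 16, 20, 22, 30}
Elements in ascending order: 1, 3, 11, 16, 20, 22, 30
The smallest element is 1.

1


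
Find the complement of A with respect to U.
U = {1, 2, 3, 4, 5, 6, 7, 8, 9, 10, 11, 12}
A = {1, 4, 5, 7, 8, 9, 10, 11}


Universal set U = {1, 2, 3, 4, 5, 6, 7, 8, 9, 10, 11, 12}
Set A = {1, 4, 5, 7, 8, 9, 10, 11}
A' = U \ A = elements in U but not in A
Checking each element of U:
1 (in A, exclude), 2 (not in A, include), 3 (not in A, include), 4 (in A, exclude), 5 (in A, exclude), 6 (not in A, include), 7 (in A, exclude), 8 (in A, exclude), 9 (in A, exclude), 10 (in A, exclude), 11 (in A, exclude), 12 (not in A, include)
A' = {2, 3, 6, 12}

{2, 3, 6, 12}


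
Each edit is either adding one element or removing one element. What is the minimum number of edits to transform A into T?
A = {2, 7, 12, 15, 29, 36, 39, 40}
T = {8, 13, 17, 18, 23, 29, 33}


Set A = {2, 7, 12, 15, 29, 36, 39, 40}
Set T = {8, 13, 17, 18, 23, 29, 33}
Elements to remove from A (in A, not in T): {2, 7, 12, 15, 36, 39, 40} → 7 removals
Elements to add to A (in T, not in A): {8, 13, 17, 18, 23, 33} → 6 additions
Total edits = 7 + 6 = 13

13


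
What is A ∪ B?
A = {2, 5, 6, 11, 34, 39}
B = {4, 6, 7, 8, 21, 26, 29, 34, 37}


Set A = {2, 5, 6, 11, 34, 39}
Set B = {4, 6, 7, 8, 21, 26, 29, 34, 37}
A ∪ B includes all elements in either set.
Elements from A: {2, 5, 6, 11, 34, 39}
Elements from B not already included: {4, 7, 8, 21, 26, 29, 37}
A ∪ B = {2, 4, 5, 6, 7, 8, 11, 21, 26, 29, 34, 37, 39}

{2, 4, 5, 6, 7, 8, 11, 21, 26, 29, 34, 37, 39}


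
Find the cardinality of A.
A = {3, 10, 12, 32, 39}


Set A = {3, 10, 12, 32, 39}
Listing elements: 3, 10, 12, 32, 39
Counting: 5 elements
|A| = 5

5


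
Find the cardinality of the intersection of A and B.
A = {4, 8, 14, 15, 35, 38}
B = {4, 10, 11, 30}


Set A = {4, 8, 14, 15, 35, 38}
Set B = {4, 10, 11, 30}
A ∩ B = {4}
|A ∩ B| = 1

1


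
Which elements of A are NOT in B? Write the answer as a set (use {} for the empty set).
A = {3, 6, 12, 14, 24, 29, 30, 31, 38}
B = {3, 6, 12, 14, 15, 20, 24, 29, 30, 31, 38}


Set A = {3, 6, 12, 14, 24, 29, 30, 31, 38}
Set B = {3, 6, 12, 14, 15, 20, 24, 29, 30, 31, 38}
Check each element of A against B:
3 ∈ B, 6 ∈ B, 12 ∈ B, 14 ∈ B, 24 ∈ B, 29 ∈ B, 30 ∈ B, 31 ∈ B, 38 ∈ B
Elements of A not in B: {}

{}


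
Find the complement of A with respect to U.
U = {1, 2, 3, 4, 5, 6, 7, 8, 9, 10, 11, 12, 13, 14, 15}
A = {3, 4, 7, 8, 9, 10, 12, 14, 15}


Universal set U = {1, 2, 3, 4, 5, 6, 7, 8, 9, 10, 11, 12, 13, 14, 15}
Set A = {3, 4, 7, 8, 9, 10, 12, 14, 15}
A' = U \ A = elements in U but not in A
Checking each element of U:
1 (not in A, include), 2 (not in A, include), 3 (in A, exclude), 4 (in A, exclude), 5 (not in A, include), 6 (not in A, include), 7 (in A, exclude), 8 (in A, exclude), 9 (in A, exclude), 10 (in A, exclude), 11 (not in A, include), 12 (in A, exclude), 13 (not in A, include), 14 (in A, exclude), 15 (in A, exclude)
A' = {1, 2, 5, 6, 11, 13}

{1, 2, 5, 6, 11, 13}


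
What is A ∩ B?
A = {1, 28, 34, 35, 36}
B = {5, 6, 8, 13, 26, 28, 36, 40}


Set A = {1, 28, 34, 35, 36}
Set B = {5, 6, 8, 13, 26, 28, 36, 40}
A ∩ B includes only elements in both sets.
Check each element of A against B:
1 ✗, 28 ✓, 34 ✗, 35 ✗, 36 ✓
A ∩ B = {28, 36}

{28, 36}


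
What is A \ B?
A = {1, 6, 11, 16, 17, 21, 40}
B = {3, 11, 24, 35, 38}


Set A = {1, 6, 11, 16, 17, 21, 40}
Set B = {3, 11, 24, 35, 38}
A \ B includes elements in A that are not in B.
Check each element of A:
1 (not in B, keep), 6 (not in B, keep), 11 (in B, remove), 16 (not in B, keep), 17 (not in B, keep), 21 (not in B, keep), 40 (not in B, keep)
A \ B = {1, 6, 16, 17, 21, 40}

{1, 6, 16, 17, 21, 40}


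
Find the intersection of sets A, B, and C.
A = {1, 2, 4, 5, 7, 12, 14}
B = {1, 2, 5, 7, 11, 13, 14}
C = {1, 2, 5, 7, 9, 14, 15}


Set A = {1, 2, 4, 5, 7, 12, 14}
Set B = {1, 2, 5, 7, 11, 13, 14}
Set C = {1, 2, 5, 7, 9, 14, 15}
First, A ∩ B = {1, 2, 5, 7, 14}
Then, (A ∩ B) ∩ C = {1, 2, 5, 7, 14}

{1, 2, 5, 7, 14}


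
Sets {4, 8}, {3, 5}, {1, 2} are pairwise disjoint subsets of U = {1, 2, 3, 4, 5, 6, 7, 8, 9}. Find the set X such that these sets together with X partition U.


U = {1, 2, 3, 4, 5, 6, 7, 8, 9}
Shown blocks: {4, 8}, {3, 5}, {1, 2}
A partition's blocks are pairwise disjoint and cover U, so the missing block = U \ (union of shown blocks).
Union of shown blocks: {1, 2, 3, 4, 5, 8}
Missing block = U \ (union) = {6, 7, 9}

{6, 7, 9}


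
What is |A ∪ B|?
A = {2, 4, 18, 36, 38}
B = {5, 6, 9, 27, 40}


Set A = {2, 4, 18, 36, 38}, |A| = 5
Set B = {5, 6, 9, 27, 40}, |B| = 5
A ∩ B = {}, |A ∩ B| = 0
|A ∪ B| = |A| + |B| - |A ∩ B| = 5 + 5 - 0 = 10

10


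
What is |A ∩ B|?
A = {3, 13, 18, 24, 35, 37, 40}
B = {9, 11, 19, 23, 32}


Set A = {3, 13, 18, 24, 35, 37, 40}
Set B = {9, 11, 19, 23, 32}
A ∩ B = {}
|A ∩ B| = 0

0


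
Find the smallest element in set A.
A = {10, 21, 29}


Set A = {10, 21, 29}
Elements in ascending order: 10, 21, 29
The smallest element is 10.

10


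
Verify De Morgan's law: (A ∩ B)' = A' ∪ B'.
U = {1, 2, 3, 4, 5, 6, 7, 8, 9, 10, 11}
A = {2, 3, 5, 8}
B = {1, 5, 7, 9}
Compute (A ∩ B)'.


U = {1, 2, 3, 4, 5, 6, 7, 8, 9, 10, 11}
A = {2, 3, 5, 8}, B = {1, 5, 7, 9}
A ∩ B = {5}
(A ∩ B)' = U \ (A ∩ B) = {1, 2, 3, 4, 6, 7, 8, 9, 10, 11}
Verification via A' ∪ B': A' = {1, 4, 6, 7, 9, 10, 11}, B' = {2, 3, 4, 6, 8, 10, 11}
A' ∪ B' = {1, 2, 3, 4, 6, 7, 8, 9, 10, 11} ✓

{1, 2, 3, 4, 6, 7, 8, 9, 10, 11}


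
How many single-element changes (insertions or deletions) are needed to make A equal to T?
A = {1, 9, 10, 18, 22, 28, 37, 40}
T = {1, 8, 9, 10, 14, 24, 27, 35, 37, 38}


Set A = {1, 9, 10, 18, 22, 28, 37, 40}
Set T = {1, 8, 9, 10, 14, 24, 27, 35, 37, 38}
Elements to remove from A (in A, not in T): {18, 22, 28, 40} → 4 removals
Elements to add to A (in T, not in A): {8, 14, 24, 27, 35, 38} → 6 additions
Total edits = 4 + 6 = 10

10


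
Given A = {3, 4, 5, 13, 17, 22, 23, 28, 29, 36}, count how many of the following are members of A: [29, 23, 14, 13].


Set A = {3, 4, 5, 13, 17, 22, 23, 28, 29, 36}
Candidates: [29, 23, 14, 13]
Check each candidate:
29 ∈ A, 23 ∈ A, 14 ∉ A, 13 ∈ A
Count of candidates in A: 3

3


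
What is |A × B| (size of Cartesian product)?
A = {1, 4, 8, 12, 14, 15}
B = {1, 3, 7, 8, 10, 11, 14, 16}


Set A = {1, 4, 8, 12, 14, 15} has 6 elements.
Set B = {1, 3, 7, 8, 10, 11, 14, 16} has 8 elements.
|A × B| = |A| × |B| = 6 × 8 = 48

48


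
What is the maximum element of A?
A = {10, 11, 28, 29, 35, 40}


Set A = {10, 11, 28, 29, 35, 40}
Elements in ascending order: 10, 11, 28, 29, 35, 40
The largest element is 40.

40


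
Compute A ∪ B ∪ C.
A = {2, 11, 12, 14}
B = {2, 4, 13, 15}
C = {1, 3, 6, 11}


Set A = {2, 11, 12, 14}
Set B = {2, 4, 13, 15}
Set C = {1, 3, 6, 11}
First, A ∪ B = {2, 4, 11, 12, 13, 14, 15}
Then, (A ∪ B) ∪ C = {1, 2, 3, 4, 6, 11, 12, 13, 14, 15}

{1, 2, 3, 4, 6, 11, 12, 13, 14, 15}


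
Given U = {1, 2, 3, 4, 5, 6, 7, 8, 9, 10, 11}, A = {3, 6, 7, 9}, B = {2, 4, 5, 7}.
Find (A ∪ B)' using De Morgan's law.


U = {1, 2, 3, 4, 5, 6, 7, 8, 9, 10, 11}
A = {3, 6, 7, 9}, B = {2, 4, 5, 7}
A ∪ B = {2, 3, 4, 5, 6, 7, 9}
(A ∪ B)' = U \ (A ∪ B) = {1, 8, 10, 11}
Verification via A' ∩ B': A' = {1, 2, 4, 5, 8, 10, 11}, B' = {1, 3, 6, 8, 9, 10, 11}
A' ∩ B' = {1, 8, 10, 11} ✓

{1, 8, 10, 11}


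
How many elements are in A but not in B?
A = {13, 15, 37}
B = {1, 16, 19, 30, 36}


Set A = {13, 15, 37}
Set B = {1, 16, 19, 30, 36}
A \ B = {13, 15, 37}
|A \ B| = 3

3


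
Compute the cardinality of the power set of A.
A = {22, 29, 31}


Set A = {22, 29, 31}
|A| = 3
The power set P(A) contains all subsets of A.
|P(A)| = 2^|A| = 2^3 = 8

8


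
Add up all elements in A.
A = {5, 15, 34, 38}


Set A = {5, 15, 34, 38}
Sum = 5 + 15 + 34 + 38 = 92

92


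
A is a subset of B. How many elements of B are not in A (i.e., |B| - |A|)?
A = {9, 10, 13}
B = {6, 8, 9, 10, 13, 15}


Set A = {9, 10, 13}, |A| = 3
Set B = {6, 8, 9, 10, 13, 15}, |B| = 6
Since A ⊆ B: B \ A = {6, 8, 15}
|B| - |A| = 6 - 3 = 3

3


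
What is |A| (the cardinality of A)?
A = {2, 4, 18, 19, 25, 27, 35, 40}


Set A = {2, 4, 18, 19, 25, 27, 35, 40}
Listing elements: 2, 4, 18, 19, 25, 27, 35, 40
Counting: 8 elements
|A| = 8

8


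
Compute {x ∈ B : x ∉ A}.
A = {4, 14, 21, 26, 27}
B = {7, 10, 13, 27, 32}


Set A = {4, 14, 21, 26, 27}
Set B = {7, 10, 13, 27, 32}
Check each element of B against A:
7 ∉ A (include), 10 ∉ A (include), 13 ∉ A (include), 27 ∈ A, 32 ∉ A (include)
Elements of B not in A: {7, 10, 13, 32}

{7, 10, 13, 32}


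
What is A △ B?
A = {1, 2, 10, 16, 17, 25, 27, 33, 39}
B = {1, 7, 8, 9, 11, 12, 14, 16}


Set A = {1, 2, 10, 16, 17, 25, 27, 33, 39}
Set B = {1, 7, 8, 9, 11, 12, 14, 16}
A △ B = (A \ B) ∪ (B \ A)
Elements in A but not B: {2, 10, 17, 25, 27, 33, 39}
Elements in B but not A: {7, 8, 9, 11, 12, 14}
A △ B = {2, 7, 8, 9, 10, 11, 12, 14, 17, 25, 27, 33, 39}

{2, 7, 8, 9, 10, 11, 12, 14, 17, 25, 27, 33, 39}


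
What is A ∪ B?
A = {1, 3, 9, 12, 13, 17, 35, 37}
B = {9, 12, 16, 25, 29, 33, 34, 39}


Set A = {1, 3, 9, 12, 13, 17, 35, 37}
Set B = {9, 12, 16, 25, 29, 33, 34, 39}
A ∪ B includes all elements in either set.
Elements from A: {1, 3, 9, 12, 13, 17, 35, 37}
Elements from B not already included: {16, 25, 29, 33, 34, 39}
A ∪ B = {1, 3, 9, 12, 13, 16, 17, 25, 29, 33, 34, 35, 37, 39}

{1, 3, 9, 12, 13, 16, 17, 25, 29, 33, 34, 35, 37, 39}


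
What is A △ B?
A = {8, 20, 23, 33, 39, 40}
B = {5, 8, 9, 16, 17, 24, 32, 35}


Set A = {8, 20, 23, 33, 39, 40}
Set B = {5, 8, 9, 16, 17, 24, 32, 35}
A △ B = (A \ B) ∪ (B \ A)
Elements in A but not B: {20, 23, 33, 39, 40}
Elements in B but not A: {5, 9, 16, 17, 24, 32, 35}
A △ B = {5, 9, 16, 17, 20, 23, 24, 32, 33, 35, 39, 40}

{5, 9, 16, 17, 20, 23, 24, 32, 33, 35, 39, 40}


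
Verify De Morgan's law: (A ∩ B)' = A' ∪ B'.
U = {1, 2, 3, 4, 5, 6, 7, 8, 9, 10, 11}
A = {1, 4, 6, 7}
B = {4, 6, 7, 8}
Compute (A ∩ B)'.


U = {1, 2, 3, 4, 5, 6, 7, 8, 9, 10, 11}
A = {1, 4, 6, 7}, B = {4, 6, 7, 8}
A ∩ B = {4, 6, 7}
(A ∩ B)' = U \ (A ∩ B) = {1, 2, 3, 5, 8, 9, 10, 11}
Verification via A' ∪ B': A' = {2, 3, 5, 8, 9, 10, 11}, B' = {1, 2, 3, 5, 9, 10, 11}
A' ∪ B' = {1, 2, 3, 5, 8, 9, 10, 11} ✓

{1, 2, 3, 5, 8, 9, 10, 11}


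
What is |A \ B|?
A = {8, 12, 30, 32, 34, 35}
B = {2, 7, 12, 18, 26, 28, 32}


Set A = {8, 12, 30, 32, 34, 35}
Set B = {2, 7, 12, 18, 26, 28, 32}
A \ B = {8, 30, 34, 35}
|A \ B| = 4

4


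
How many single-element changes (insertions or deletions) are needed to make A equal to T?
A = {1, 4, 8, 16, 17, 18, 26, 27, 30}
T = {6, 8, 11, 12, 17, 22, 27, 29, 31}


Set A = {1, 4, 8, 16, 17, 18, 26, 27, 30}
Set T = {6, 8, 11, 12, 17, 22, 27, 29, 31}
Elements to remove from A (in A, not in T): {1, 4, 16, 18, 26, 30} → 6 removals
Elements to add to A (in T, not in A): {6, 11, 12, 22, 29, 31} → 6 additions
Total edits = 6 + 6 = 12

12


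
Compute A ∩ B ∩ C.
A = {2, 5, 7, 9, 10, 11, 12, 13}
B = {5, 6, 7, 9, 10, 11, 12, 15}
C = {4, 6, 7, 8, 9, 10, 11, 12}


Set A = {2, 5, 7, 9, 10, 11, 12, 13}
Set B = {5, 6, 7, 9, 10, 11, 12, 15}
Set C = {4, 6, 7, 8, 9, 10, 11, 12}
First, A ∩ B = {5, 7, 9, 10, 11, 12}
Then, (A ∩ B) ∩ C = {7, 9, 10, 11, 12}

{7, 9, 10, 11, 12}


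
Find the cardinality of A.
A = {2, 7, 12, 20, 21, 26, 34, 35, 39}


Set A = {2, 7, 12, 20, 21, 26, 34, 35, 39}
Listing elements: 2, 7, 12, 20, 21, 26, 34, 35, 39
Counting: 9 elements
|A| = 9

9


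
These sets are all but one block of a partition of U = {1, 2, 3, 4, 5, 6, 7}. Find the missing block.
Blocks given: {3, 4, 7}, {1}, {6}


U = {1, 2, 3, 4, 5, 6, 7}
Shown blocks: {3, 4, 7}, {1}, {6}
A partition's blocks are pairwise disjoint and cover U, so the missing block = U \ (union of shown blocks).
Union of shown blocks: {1, 3, 4, 6, 7}
Missing block = U \ (union) = {2, 5}

{2, 5}


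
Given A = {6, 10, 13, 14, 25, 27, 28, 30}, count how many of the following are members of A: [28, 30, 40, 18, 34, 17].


Set A = {6, 10, 13, 14, 25, 27, 28, 30}
Candidates: [28, 30, 40, 18, 34, 17]
Check each candidate:
28 ∈ A, 30 ∈ A, 40 ∉ A, 18 ∉ A, 34 ∉ A, 17 ∉ A
Count of candidates in A: 2

2


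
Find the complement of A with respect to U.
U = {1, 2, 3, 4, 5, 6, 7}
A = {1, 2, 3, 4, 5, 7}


Universal set U = {1, 2, 3, 4, 5, 6, 7}
Set A = {1, 2, 3, 4, 5, 7}
A' = U \ A = elements in U but not in A
Checking each element of U:
1 (in A, exclude), 2 (in A, exclude), 3 (in A, exclude), 4 (in A, exclude), 5 (in A, exclude), 6 (not in A, include), 7 (in A, exclude)
A' = {6}

{6}


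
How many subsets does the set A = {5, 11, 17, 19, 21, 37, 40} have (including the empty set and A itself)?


Set A = {5, 11, 17, 19, 21, 37, 40}
|A| = 7
The power set P(A) contains all subsets of A.
|P(A)| = 2^|A| = 2^7 = 128

128


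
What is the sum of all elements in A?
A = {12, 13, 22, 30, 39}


Set A = {12, 13, 22, 30, 39}
Sum = 12 + 13 + 22 + 30 + 39 = 116

116


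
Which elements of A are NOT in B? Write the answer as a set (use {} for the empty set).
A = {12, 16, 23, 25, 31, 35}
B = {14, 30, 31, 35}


Set A = {12, 16, 23, 25, 31, 35}
Set B = {14, 30, 31, 35}
Check each element of A against B:
12 ∉ B (include), 16 ∉ B (include), 23 ∉ B (include), 25 ∉ B (include), 31 ∈ B, 35 ∈ B
Elements of A not in B: {12, 16, 23, 25}

{12, 16, 23, 25}


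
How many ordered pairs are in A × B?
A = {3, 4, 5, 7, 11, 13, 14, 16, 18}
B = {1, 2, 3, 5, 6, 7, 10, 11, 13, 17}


Set A = {3, 4, 5, 7, 11, 13, 14, 16, 18} has 9 elements.
Set B = {1, 2, 3, 5, 6, 7, 10, 11, 13, 17} has 10 elements.
|A × B| = |A| × |B| = 9 × 10 = 90

90


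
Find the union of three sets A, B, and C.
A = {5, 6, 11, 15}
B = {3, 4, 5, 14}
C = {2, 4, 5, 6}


Set A = {5, 6, 11, 15}
Set B = {3, 4, 5, 14}
Set C = {2, 4, 5, 6}
First, A ∪ B = {3, 4, 5, 6, 11, 14, 15}
Then, (A ∪ B) ∪ C = {2, 3, 4, 5, 6, 11, 14, 15}

{2, 3, 4, 5, 6, 11, 14, 15}


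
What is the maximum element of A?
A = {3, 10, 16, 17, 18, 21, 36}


Set A = {3, 10, 16, 17, 18, 21, 36}
Elements in ascending order: 3, 10, 16, 17, 18, 21, 36
The largest element is 36.

36


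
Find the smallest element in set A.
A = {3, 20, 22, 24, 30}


Set A = {3, 20, 22, 24, 30}
Elements in ascending order: 3, 20, 22, 24, 30
The smallest element is 3.

3


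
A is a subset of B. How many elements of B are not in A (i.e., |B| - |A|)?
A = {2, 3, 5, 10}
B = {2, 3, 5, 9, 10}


Set A = {2, 3, 5, 10}, |A| = 4
Set B = {2, 3, 5, 9, 10}, |B| = 5
Since A ⊆ B: B \ A = {9}
|B| - |A| = 5 - 4 = 1

1


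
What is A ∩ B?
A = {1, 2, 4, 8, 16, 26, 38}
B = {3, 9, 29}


Set A = {1, 2, 4, 8, 16, 26, 38}
Set B = {3, 9, 29}
A ∩ B includes only elements in both sets.
Check each element of A against B:
1 ✗, 2 ✗, 4 ✗, 8 ✗, 16 ✗, 26 ✗, 38 ✗
A ∩ B = {}

{}


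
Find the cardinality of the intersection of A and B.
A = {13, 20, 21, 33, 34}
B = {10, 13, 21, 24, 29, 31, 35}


Set A = {13, 20, 21, 33, 34}
Set B = {10, 13, 21, 24, 29, 31, 35}
A ∩ B = {13, 21}
|A ∩ B| = 2

2


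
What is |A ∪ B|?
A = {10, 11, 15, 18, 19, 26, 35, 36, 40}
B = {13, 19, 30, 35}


Set A = {10, 11, 15, 18, 19, 26, 35, 36, 40}, |A| = 9
Set B = {13, 19, 30, 35}, |B| = 4
A ∩ B = {19, 35}, |A ∩ B| = 2
|A ∪ B| = |A| + |B| - |A ∩ B| = 9 + 4 - 2 = 11

11
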